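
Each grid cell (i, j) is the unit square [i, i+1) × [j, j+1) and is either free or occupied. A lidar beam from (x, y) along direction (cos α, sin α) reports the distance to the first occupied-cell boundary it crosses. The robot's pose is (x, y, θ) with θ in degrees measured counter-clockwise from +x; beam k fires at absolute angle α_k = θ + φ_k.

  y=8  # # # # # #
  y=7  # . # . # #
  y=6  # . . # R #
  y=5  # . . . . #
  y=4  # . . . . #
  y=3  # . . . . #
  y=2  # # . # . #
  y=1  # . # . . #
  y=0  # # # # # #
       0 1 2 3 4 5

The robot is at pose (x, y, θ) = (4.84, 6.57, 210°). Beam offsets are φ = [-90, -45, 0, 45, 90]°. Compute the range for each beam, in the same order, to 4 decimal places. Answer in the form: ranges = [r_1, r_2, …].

beam 1: φ=-90°, α=120°
  dir = (cos 120°, sin 120°) = (-0.5000, 0.8660); from cell (4,6)
  next x-line at t=1.6800, next y-line at t=0.4965; Δt_x=2.0000, Δt_y=1.1547
    y: enter (4,7) at t=0.4965 ← occupied
  → r_1 = 0.4965
beam 2: φ=-45°, α=165°
  dir = (cos 165°, sin 165°) = (-0.9659, 0.2588); from cell (4,6)
  next x-line at t=0.8696, next y-line at t=1.6614; Δt_x=1.0353, Δt_y=3.8637
    x: enter (3,6) at t=0.8696 ← occupied
  → r_2 = 0.8696
beam 3: φ=0°, α=210°
  dir = (cos 210°, sin 210°) = (-0.8660, -0.5000); from cell (4,6)
  next x-line at t=0.9699, next y-line at t=1.1400; Δt_x=1.1547, Δt_y=2.0000
    x: enter (3,6) at t=0.9699 ← occupied
  → r_3 = 0.9699
beam 4: φ=45°, α=255°
  dir = (cos 255°, sin 255°) = (-0.2588, -0.9659); from cell (4,6)
  next x-line at t=3.2455, next y-line at t=0.5901; Δt_x=3.8637, Δt_y=1.0353
    y: enter (4,5) at t=0.5901
    y: enter (4,4) at t=1.6254
    y: enter (4,3) at t=2.6607
    x: enter (3,3) at t=3.2455
    y: enter (3,2) at t=3.6959 ← occupied
  → r_4 = 3.6959
beam 5: φ=90°, α=300°
  dir = (cos 300°, sin 300°) = (0.5000, -0.8660); from cell (4,6)
  next x-line at t=0.3200, next y-line at t=0.6582; Δt_x=2.0000, Δt_y=1.1547
    x: enter (5,6) at t=0.3200 ← occupied
  → r_5 = 0.3200

ranges = [0.4965, 0.8696, 0.9699, 3.6959, 0.3200]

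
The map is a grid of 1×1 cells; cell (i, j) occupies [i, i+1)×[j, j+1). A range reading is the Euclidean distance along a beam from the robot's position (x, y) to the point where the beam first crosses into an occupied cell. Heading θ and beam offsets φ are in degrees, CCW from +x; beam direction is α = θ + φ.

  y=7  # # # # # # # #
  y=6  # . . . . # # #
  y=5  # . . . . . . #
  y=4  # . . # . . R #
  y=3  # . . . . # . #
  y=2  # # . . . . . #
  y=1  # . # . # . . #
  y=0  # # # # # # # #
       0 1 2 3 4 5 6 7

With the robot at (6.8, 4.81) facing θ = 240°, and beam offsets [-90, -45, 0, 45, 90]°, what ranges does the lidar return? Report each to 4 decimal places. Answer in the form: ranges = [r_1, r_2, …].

ranges = [4.3800, 2.8988, 1.6000, 0.7727, 0.2309]

beam 1: φ=-90°, α=150°
  d=(-0.8660,0.5000)  start (6,4)  tX=0.9238 tY=0.3800  stride 1/|dx|=1.1547 1/|dy|=2.0000
    cross y-line → (6,5), t=0.3800
    cross x-line → (5,5), t=0.9238
    cross x-line → (4,5), t=2.0785
    cross y-line → (4,6), t=2.3800
    cross x-line → (3,6), t=3.2332
    cross y-line → (3,7), t=4.3800 (wall)
  → r_1 = 4.3800
beam 2: φ=-45°, α=195°
  d=(-0.9659,-0.2588)  start (6,4)  tX=0.8282 tY=3.1296  stride 1/|dx|=1.0353 1/|dy|=3.8637
    cross x-line → (5,4), t=0.8282
    cross x-line → (4,4), t=1.8635
    cross x-line → (3,4), t=2.8988 (wall)
  → r_2 = 2.8988
beam 3: φ=0°, α=240°
  d=(-0.5000,-0.8660)  start (6,4)  tX=1.6000 tY=0.9353  stride 1/|dx|=2.0000 1/|dy|=1.1547
    cross y-line → (6,3), t=0.9353
    cross x-line → (5,3), t=1.6000 (wall)
  → r_3 = 1.6000
beam 4: φ=45°, α=285°
  d=(0.2588,-0.9659)  start (6,4)  tX=0.7727 tY=0.8386  stride 1/|dx|=3.8637 1/|dy|=1.0353
    cross x-line → (7,4), t=0.7727 (wall)
  → r_4 = 0.7727
beam 5: φ=90°, α=330°
  d=(0.8660,-0.5000)  start (6,4)  tX=0.2309 tY=1.6200  stride 1/|dx|=1.1547 1/|dy|=2.0000
    cross x-line → (7,4), t=0.2309 (wall)
  → r_5 = 0.2309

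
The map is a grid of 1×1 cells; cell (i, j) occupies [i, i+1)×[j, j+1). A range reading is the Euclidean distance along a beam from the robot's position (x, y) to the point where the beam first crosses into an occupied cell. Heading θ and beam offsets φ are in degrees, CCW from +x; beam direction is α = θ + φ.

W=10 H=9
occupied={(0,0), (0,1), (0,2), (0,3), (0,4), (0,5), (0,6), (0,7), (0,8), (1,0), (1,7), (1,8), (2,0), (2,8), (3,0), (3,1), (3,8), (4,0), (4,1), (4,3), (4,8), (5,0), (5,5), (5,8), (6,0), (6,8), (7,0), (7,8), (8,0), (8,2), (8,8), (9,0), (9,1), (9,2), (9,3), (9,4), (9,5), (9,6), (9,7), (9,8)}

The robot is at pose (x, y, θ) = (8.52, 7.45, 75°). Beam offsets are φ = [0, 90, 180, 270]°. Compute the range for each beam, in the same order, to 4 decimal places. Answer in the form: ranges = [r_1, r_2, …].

ranges = [0.5694, 2.1250, 6.6775, 0.4969]

beam 1: φ=0°, α=75°
  cosα=0.2588 sinα=0.9659 | (8,7) | tMaxX 1.8546 tMaxY 0.5694 | tΔX 3.8637 tΔY 1.0353
    t=0.5694 [y] (8,8) — stop
  → r_1 = 0.5694
beam 2: φ=90°, α=165°
  cosα=-0.9659 sinα=0.2588 | (8,7) | tMaxX 0.5383 tMaxY 2.1250 | tΔX 1.0353 tΔY 3.8637
    t=0.5383 [x] (7,7)
    t=1.5736 [x] (6,7)
    t=2.1250 [y] (6,8) — stop
  → r_2 = 2.1250
beam 3: φ=180°, α=255°
  cosα=-0.2588 sinα=-0.9659 | (8,7) | tMaxX 2.0091 tMaxY 0.4659 | tΔX 3.8637 tΔY 1.0353
    t=0.4659 [y] (8,6)
    t=1.5012 [y] (8,5)
    t=2.0091 [x] (7,5)
    t=2.5364 [y] (7,4)
    t=3.5717 [y] (7,3)
    t=4.6070 [y] (7,2)
    t=5.6423 [y] (7,1)
    t=5.8728 [x] (6,1)
    t=6.6775 [y] (6,0) — stop
  → r_3 = 6.6775
beam 4: φ=270°, α=345°
  cosα=0.9659 sinα=-0.2588 | (8,7) | tMaxX 0.4969 tMaxY 1.7387 | tΔX 1.0353 tΔY 3.8637
    t=0.4969 [x] (9,7) — stop
  → r_4 = 0.4969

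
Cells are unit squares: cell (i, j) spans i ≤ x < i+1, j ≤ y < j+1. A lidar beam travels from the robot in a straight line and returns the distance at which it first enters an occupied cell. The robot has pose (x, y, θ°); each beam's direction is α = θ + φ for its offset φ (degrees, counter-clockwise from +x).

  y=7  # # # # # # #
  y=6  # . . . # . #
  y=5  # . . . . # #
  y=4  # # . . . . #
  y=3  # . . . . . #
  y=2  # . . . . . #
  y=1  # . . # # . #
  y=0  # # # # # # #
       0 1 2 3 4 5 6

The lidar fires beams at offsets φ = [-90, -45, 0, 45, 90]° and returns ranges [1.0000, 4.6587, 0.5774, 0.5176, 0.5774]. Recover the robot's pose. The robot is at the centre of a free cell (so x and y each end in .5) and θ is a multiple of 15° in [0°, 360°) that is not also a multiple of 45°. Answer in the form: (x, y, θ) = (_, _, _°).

The pose lattice has 25·16 = 400 candidates. Test each by forward raycasting.
  (2.5, 2.5, 165°): beam 1 = 4.6587 ≠ 1.0000 ✗
  (1.5, 3.5, 345°): beam 1 = 1.9319 ≠ 1.0000 ✗
  (4.5, 4.5, 105°): beam 1 = 1.5529 ≠ 1.0000 ✗
  (2.5, 4.5, 240°): beam 1 = 0.5774 ≠ 1.0000 ✗
  (4.5, 3.5, 15°): beam 1 = 1.5529 ≠ 1.0000 ✗
  …
  (5.5, 1.5, 150°): r_1=1.0000, r_2=4.6587, r_3=0.5774, r_4=0.5176, r_5=0.5774 — all match ✓
Unique over the lattice → pose = (5.5, 1.5, 150°).

(x, y, θ) = (5.5, 1.5, 150°)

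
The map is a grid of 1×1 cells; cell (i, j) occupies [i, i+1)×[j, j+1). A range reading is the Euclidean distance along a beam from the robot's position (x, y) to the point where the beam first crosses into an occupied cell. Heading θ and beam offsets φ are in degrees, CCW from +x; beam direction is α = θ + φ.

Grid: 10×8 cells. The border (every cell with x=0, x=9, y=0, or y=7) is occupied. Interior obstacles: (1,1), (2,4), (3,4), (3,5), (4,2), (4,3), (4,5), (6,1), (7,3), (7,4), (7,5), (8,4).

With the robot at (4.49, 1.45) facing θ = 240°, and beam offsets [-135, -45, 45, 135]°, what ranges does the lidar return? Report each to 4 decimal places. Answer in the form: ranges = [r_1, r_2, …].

ranges = [0.5694, 1.7387, 0.4659, 1.5633]

beam 1: φ=-135°, α=105°
  d=(-0.2588,0.9659)  start (4,1)  tX=1.8932 tY=0.5694  stride 1/|dx|=3.8637 1/|dy|=1.0353
    cross y-line → (4,2), t=0.5694 (wall)
  → r_1 = 0.5694
beam 2: φ=-45°, α=195°
  d=(-0.9659,-0.2588)  start (4,1)  tX=0.5073 tY=1.7387  stride 1/|dx|=1.0353 1/|dy|=3.8637
    cross x-line → (3,1), t=0.5073
    cross x-line → (2,1), t=1.5426
    cross y-line → (2,0), t=1.7387 (wall)
  → r_2 = 1.7387
beam 3: φ=45°, α=285°
  d=(0.2588,-0.9659)  start (4,1)  tX=1.9705 tY=0.4659  stride 1/|dx|=3.8637 1/|dy|=1.0353
    cross y-line → (4,0), t=0.4659 (wall)
  → r_3 = 0.4659
beam 4: φ=135°, α=15°
  d=(0.9659,0.2588)  start (4,1)  tX=0.5280 tY=2.1250  stride 1/|dx|=1.0353 1/|dy|=3.8637
    cross x-line → (5,1), t=0.5280
    cross x-line → (6,1), t=1.5633 (wall)
  → r_4 = 1.5633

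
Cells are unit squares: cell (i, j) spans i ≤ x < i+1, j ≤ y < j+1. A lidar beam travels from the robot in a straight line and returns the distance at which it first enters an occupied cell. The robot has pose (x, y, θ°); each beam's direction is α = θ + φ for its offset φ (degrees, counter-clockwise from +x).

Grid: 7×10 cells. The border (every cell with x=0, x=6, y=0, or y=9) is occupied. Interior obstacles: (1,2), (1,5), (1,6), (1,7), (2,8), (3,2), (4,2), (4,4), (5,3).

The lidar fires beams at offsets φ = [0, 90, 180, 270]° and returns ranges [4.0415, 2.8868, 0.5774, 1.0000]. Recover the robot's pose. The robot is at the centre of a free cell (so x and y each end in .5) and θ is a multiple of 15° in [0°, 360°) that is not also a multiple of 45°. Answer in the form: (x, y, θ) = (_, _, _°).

(x, y, θ) = (2.5, 6.5, 330°)

Candidates: 31 free-cell centres × 16 headings = 496 poses. Raycast each; keep the one whose scan matches to 4 dp.
  (2.5, 5.5, 210°): beam 1 = 0.5774 ≠ 4.0415 ✗
  (5.5, 5.5, 300°): beam 1 = 1.0000 ≠ 4.0415 ✗
  (4.5, 6.5, 60°): beam 1 = 2.8868 ≠ 4.0415 ✗
  …
  (2.5, 6.5, 330°): r_1=4.0415, r_2=2.8868, r_3=0.5774, r_4=1.0000 — all match ✓
Unique over the lattice → pose = (2.5, 6.5, 330°).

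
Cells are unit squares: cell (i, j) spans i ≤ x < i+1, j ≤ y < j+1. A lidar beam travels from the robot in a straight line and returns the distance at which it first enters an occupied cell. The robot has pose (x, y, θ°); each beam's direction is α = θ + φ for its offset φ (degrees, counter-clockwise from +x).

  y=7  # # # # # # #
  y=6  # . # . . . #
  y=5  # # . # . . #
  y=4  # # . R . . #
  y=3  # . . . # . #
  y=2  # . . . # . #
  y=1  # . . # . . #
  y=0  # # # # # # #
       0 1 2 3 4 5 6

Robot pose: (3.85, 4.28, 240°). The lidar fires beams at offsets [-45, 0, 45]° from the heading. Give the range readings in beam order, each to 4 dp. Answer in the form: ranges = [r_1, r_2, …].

ranges = [2.9505, 3.7874, 0.5796]

beam 1: φ=-45°, α=195°
  dir = (cos 195°, sin 195°) = (-0.9659, -0.2588); from cell (3,4)
  next x-line at t=0.8800, next y-line at t=1.0818; Δt_x=1.0353, Δt_y=3.8637
    x: enter (2,4) at t=0.8800
    y: enter (2,3) at t=1.0818
    x: enter (1,3) at t=1.9153
    x: enter (0,3) at t=2.9505 ← occupied
  → r_1 = 2.9505
beam 2: φ=0°, α=240°
  dir = (cos 240°, sin 240°) = (-0.5000, -0.8660); from cell (3,4)
  next x-line at t=1.7000, next y-line at t=0.3233; Δt_x=2.0000, Δt_y=1.1547
    y: enter (3,3) at t=0.3233
    y: enter (3,2) at t=1.4780
    x: enter (2,2) at t=1.7000
    y: enter (2,1) at t=2.6327
    x: enter (1,1) at t=3.7000
    y: enter (1,0) at t=3.7874 ← occupied
  → r_2 = 3.7874
beam 3: φ=45°, α=285°
  dir = (cos 285°, sin 285°) = (0.2588, -0.9659); from cell (3,4)
  next x-line at t=0.5796, next y-line at t=0.2899; Δt_x=3.8637, Δt_y=1.0353
    y: enter (3,3) at t=0.2899
    x: enter (4,3) at t=0.5796 ← occupied
  → r_3 = 0.5796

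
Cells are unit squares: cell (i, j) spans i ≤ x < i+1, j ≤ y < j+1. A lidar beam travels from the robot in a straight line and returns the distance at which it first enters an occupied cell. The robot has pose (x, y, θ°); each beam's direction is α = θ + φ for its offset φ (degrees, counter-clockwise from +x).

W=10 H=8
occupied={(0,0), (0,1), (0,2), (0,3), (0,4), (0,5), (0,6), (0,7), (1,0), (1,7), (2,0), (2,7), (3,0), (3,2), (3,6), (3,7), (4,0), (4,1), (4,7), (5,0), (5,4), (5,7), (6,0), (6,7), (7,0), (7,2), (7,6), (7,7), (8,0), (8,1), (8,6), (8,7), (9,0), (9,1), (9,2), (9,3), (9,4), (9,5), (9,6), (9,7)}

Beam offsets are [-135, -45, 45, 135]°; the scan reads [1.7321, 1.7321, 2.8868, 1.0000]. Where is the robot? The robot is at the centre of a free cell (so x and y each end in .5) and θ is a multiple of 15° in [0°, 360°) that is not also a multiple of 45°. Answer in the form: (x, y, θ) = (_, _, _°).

(x, y, θ) = (2.5, 5.5, 255°)

Enumerate (i+0.5, j+0.5, θ) over the 40 free cells and 16 admissible headings. For each, cast all 4 beams and compare to the given ranges.
  (3.5, 5.5, 300°): beam 1 = 2.5882 ≠ 1.7321 ✗
  (5.5, 2.5, 330°): beam 1 = 1.5529 ≠ 1.7321 ✗
  (7.5, 5.5, 345°): beam 2 = 3.0000 ≠ 1.7321 ✗
  …
  (2.5, 5.5, 255°): r_1=1.7321, r_2=1.7321, r_3=2.8868, r_4=1.0000 — all match ✓
Unique over the lattice → pose = (2.5, 5.5, 255°).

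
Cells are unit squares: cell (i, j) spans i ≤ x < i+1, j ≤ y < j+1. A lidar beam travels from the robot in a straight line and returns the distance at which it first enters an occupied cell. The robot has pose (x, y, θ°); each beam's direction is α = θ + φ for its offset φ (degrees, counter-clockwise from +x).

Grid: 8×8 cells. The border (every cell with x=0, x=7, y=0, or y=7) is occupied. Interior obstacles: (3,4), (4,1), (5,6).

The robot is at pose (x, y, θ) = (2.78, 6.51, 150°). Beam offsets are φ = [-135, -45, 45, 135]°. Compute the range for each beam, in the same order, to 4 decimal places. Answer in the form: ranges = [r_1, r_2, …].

ranges = [1.8932, 0.5073, 1.8428, 1.5633]

beam 1: φ=-135°, α=15°
  d=(0.9659,0.2588)  start (2,6)  tX=0.2278 tY=1.8932  stride 1/|dx|=1.0353 1/|dy|=3.8637
    cross x-line → (3,6), t=0.2278
    cross x-line → (4,6), t=1.2630
    cross y-line → (4,7), t=1.8932 (wall)
  → r_1 = 1.8932
beam 2: φ=-45°, α=105°
  d=(-0.2588,0.9659)  start (2,6)  tX=3.0137 tY=0.5073  stride 1/|dx|=3.8637 1/|dy|=1.0353
    cross y-line → (2,7), t=0.5073 (wall)
  → r_2 = 0.5073
beam 3: φ=45°, α=195°
  d=(-0.9659,-0.2588)  start (2,6)  tX=0.8075 tY=1.9705  stride 1/|dx|=1.0353 1/|dy|=3.8637
    cross x-line → (1,6), t=0.8075
    cross x-line → (0,6), t=1.8428 (wall)
  → r_3 = 1.8428
beam 4: φ=135°, α=285°
  d=(0.2588,-0.9659)  start (2,6)  tX=0.8500 tY=0.5280  stride 1/|dx|=3.8637 1/|dy|=1.0353
    cross y-line → (2,5), t=0.5280
    cross x-line → (3,5), t=0.8500
    cross y-line → (3,4), t=1.5633 (wall)
  → r_4 = 1.5633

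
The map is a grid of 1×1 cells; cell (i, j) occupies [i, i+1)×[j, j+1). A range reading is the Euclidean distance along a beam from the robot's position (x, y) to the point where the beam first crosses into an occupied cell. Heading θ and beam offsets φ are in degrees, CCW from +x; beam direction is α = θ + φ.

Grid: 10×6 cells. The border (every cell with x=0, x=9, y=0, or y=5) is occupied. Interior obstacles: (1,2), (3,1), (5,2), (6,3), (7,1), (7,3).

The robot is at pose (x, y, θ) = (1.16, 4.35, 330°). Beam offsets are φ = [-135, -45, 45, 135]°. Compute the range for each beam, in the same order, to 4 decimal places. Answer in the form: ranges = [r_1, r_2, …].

ranges = [0.1656, 1.3976, 2.5114, 0.6182]

beam 1: φ=-135°, α=195°
  direction (-0.9659, -0.2588); cell (1,4); t to first gridline: x 0.1656, y 1.3523 (then +1.0353 / +3.8637)
    (0,4) via x @ 0.1656  # hit
  → r_1 = 0.1656
beam 2: φ=-45°, α=285°
  direction (0.2588, -0.9659); cell (1,4); t to first gridline: x 3.2455, y 0.3623 (then +3.8637 / +1.0353)
    (1,3) via y @ 0.3623
    (1,2) via y @ 1.3976  # hit
  → r_2 = 1.3976
beam 3: φ=45°, α=15°
  direction (0.9659, 0.2588); cell (1,4); t to first gridline: x 0.8696, y 2.5114 (then +1.0353 / +3.8637)
    (2,4) via x @ 0.8696
    (3,4) via x @ 1.9049
    (3,5) via y @ 2.5114  # hit
  → r_3 = 2.5114
beam 4: φ=135°, α=105°
  direction (-0.2588, 0.9659); cell (1,4); t to first gridline: x 0.6182, y 0.6729 (then +3.8637 / +1.0353)
    (0,4) via x @ 0.6182  # hit
  → r_4 = 0.6182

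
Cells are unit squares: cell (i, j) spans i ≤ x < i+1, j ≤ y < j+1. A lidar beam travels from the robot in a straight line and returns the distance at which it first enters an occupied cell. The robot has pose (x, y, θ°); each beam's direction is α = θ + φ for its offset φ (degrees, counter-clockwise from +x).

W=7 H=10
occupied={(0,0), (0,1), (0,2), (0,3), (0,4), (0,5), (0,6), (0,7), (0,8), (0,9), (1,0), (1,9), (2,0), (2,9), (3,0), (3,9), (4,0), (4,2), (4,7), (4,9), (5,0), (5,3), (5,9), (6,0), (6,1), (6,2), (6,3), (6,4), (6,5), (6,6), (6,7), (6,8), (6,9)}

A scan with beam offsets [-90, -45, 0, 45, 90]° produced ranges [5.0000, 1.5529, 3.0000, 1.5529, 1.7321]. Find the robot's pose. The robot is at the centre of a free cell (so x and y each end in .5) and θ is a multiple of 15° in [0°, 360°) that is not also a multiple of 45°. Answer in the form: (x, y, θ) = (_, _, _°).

Enumerate (i+0.5, j+0.5, θ) over the 37 free cells and 16 admissible headings. For each, cast all 5 beams and compare to the given ranges.
  (3.5, 8.5, 120°): beam 1 = 1.0000 ≠ 5.0000 ✗
  (1.5, 4.5, 105°): beam 1 = 4.6587 ≠ 5.0000 ✗
  (2.5, 8.5, 345°): beam 1 = 5.7956 ≠ 5.0000 ✗
  (1.5, 5.5, 150°): beam 1 = 4.0415 ≠ 5.0000 ✗
  (2.5, 1.5, 330°): beam 1 = 0.5774 ≠ 5.0000 ✗
  …
  (2.5, 7.5, 30°): r_1=5.0000, r_2=1.5529, r_3=3.0000, r_4=1.5529, r_5=1.7321 — all match ✓
Unique over the lattice → pose = (2.5, 7.5, 30°).

(x, y, θ) = (2.5, 7.5, 30°)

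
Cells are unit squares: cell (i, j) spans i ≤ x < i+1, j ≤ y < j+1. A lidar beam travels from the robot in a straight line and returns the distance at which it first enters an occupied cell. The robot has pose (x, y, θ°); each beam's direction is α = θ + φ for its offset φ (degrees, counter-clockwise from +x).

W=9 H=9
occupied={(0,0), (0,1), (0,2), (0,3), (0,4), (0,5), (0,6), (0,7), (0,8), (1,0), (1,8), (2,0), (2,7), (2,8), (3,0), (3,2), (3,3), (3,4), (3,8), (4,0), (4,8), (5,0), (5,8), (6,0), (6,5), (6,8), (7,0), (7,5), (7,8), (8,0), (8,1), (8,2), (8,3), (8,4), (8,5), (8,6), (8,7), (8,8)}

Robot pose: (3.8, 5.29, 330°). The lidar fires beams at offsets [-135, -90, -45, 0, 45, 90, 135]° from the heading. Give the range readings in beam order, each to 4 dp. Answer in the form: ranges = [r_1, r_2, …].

ranges = [2.8988, 0.3349, 0.3002, 4.8497, 2.2776, 3.1292, 2.8056]

beam 1: φ=-135°, α=195°
  dir = (cos 195°, sin 195°) = (-0.9659, -0.2588); from cell (3,5)
  next x-line at t=0.8282, next y-line at t=1.1205; Δt_x=1.0353, Δt_y=3.8637
    x: enter (2,5) at t=0.8282
    y: enter (2,4) at t=1.1205
    x: enter (1,4) at t=1.8635
    x: enter (0,4) at t=2.8988 ← occupied
  → r_1 = 2.8988
beam 2: φ=-90°, α=240°
  dir = (cos 240°, sin 240°) = (-0.5000, -0.8660); from cell (3,5)
  next x-line at t=1.6000, next y-line at t=0.3349; Δt_x=2.0000, Δt_y=1.1547
    y: enter (3,4) at t=0.3349 ← occupied
  → r_2 = 0.3349
beam 3: φ=-45°, α=285°
  dir = (cos 285°, sin 285°) = (0.2588, -0.9659); from cell (3,5)
  next x-line at t=0.7727, next y-line at t=0.3002; Δt_x=3.8637, Δt_y=1.0353
    y: enter (3,4) at t=0.3002 ← occupied
  → r_3 = 0.3002
beam 4: φ=0°, α=330°
  dir = (cos 330°, sin 330°) = (0.8660, -0.5000); from cell (3,5)
  next x-line at t=0.2309, next y-line at t=0.5800; Δt_x=1.1547, Δt_y=2.0000
    x: enter (4,5) at t=0.2309
    y: enter (4,4) at t=0.5800
    x: enter (5,4) at t=1.3856
    x: enter (6,4) at t=2.5403
    y: enter (6,3) at t=2.5800
    x: enter (7,3) at t=3.6950
    y: enter (7,2) at t=4.5800
    x: enter (8,2) at t=4.8497 ← occupied
  → r_4 = 4.8497
beam 5: φ=45°, α=15°
  dir = (cos 15°, sin 15°) = (0.9659, 0.2588); from cell (3,5)
  next x-line at t=0.2071, next y-line at t=2.7432; Δt_x=1.0353, Δt_y=3.8637
    x: enter (4,5) at t=0.2071
    x: enter (5,5) at t=1.2423
    x: enter (6,5) at t=2.2776 ← occupied
  → r_5 = 2.2776
beam 6: φ=90°, α=60°
  dir = (cos 60°, sin 60°) = (0.5000, 0.8660); from cell (3,5)
  next x-line at t=0.4000, next y-line at t=0.8198; Δt_x=2.0000, Δt_y=1.1547
    x: enter (4,5) at t=0.4000
    y: enter (4,6) at t=0.8198
    y: enter (4,7) at t=1.9745
    x: enter (5,7) at t=2.4000
    y: enter (5,8) at t=3.1292 ← occupied
  → r_6 = 3.1292
beam 7: φ=135°, α=105°
  dir = (cos 105°, sin 105°) = (-0.2588, 0.9659); from cell (3,5)
  next x-line at t=3.0910, next y-line at t=0.7350; Δt_x=3.8637, Δt_y=1.0353
    y: enter (3,6) at t=0.7350
    y: enter (3,7) at t=1.7703
    y: enter (3,8) at t=2.8056 ← occupied
  → r_7 = 2.8056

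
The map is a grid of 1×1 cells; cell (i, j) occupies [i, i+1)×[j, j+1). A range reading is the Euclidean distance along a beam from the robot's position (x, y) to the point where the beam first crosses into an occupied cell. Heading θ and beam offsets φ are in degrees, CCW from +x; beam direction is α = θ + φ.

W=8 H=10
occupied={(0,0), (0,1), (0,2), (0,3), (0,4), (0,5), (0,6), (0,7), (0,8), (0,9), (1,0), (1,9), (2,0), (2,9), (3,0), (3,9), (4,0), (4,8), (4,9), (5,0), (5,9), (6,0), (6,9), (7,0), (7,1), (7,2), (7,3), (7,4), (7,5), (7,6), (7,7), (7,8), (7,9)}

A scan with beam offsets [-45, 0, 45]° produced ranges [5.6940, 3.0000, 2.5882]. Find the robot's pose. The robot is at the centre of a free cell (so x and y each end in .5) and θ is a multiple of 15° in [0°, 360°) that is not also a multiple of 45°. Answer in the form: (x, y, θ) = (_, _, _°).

(x, y, θ) = (1.5, 6.5, 30°)

Candidates: 47 free-cell centres × 16 headings = 752 poses. Raycast each; keep the one whose scan matches to 4 dp.
  (3.5, 3.5, 210°): beam 1 = 2.5882 ≠ 5.6940 ✗
  (5.5, 8.5, 300°): beam 1 = 7.7646 ≠ 5.6940 ✗
  (2.5, 3.5, 330°): beam 1 = 2.5882 ≠ 5.6940 ✗
  (6.5, 8.5, 60°): beam 1 = 0.5176 ≠ 5.6940 ✗
  …
  (1.5, 6.5, 30°): r_1=5.6940, r_2=3.0000, r_3=2.5882 — all match ✓
Unique over the lattice → pose = (1.5, 6.5, 30°).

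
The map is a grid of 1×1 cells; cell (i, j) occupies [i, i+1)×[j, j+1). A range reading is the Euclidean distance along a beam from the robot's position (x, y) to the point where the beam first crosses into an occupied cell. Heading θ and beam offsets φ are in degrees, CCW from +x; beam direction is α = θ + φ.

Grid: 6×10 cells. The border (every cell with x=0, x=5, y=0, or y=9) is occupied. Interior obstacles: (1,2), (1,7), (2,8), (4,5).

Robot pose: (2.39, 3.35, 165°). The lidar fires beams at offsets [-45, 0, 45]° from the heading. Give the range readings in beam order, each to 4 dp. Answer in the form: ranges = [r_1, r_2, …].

ranges = [2.7800, 1.4390, 0.7000]

beam 1: φ=-45°, α=120°
  cosα=-0.5000 sinα=0.8660 | (2,3) | tMaxX 0.7800 tMaxY 0.7506 | tΔX 2.0000 tΔY 1.1547
    t=0.7506 [y] (2,4)
    t=0.7800 [x] (1,4)
    t=1.9053 [y] (1,5)
    t=2.7800 [x] (0,5) — stop
  → r_1 = 2.7800
beam 2: φ=0°, α=165°
  cosα=-0.9659 sinα=0.2588 | (2,3) | tMaxX 0.4038 tMaxY 2.5114 | tΔX 1.0353 tΔY 3.8637
    t=0.4038 [x] (1,3)
    t=1.4390 [x] (0,3) — stop
  → r_2 = 1.4390
beam 3: φ=45°, α=210°
  cosα=-0.8660 sinα=-0.5000 | (2,3) | tMaxX 0.4503 tMaxY 0.7000 | tΔX 1.1547 tΔY 2.0000
    t=0.4503 [x] (1,3)
    t=0.7000 [y] (1,2) — stop
  → r_3 = 0.7000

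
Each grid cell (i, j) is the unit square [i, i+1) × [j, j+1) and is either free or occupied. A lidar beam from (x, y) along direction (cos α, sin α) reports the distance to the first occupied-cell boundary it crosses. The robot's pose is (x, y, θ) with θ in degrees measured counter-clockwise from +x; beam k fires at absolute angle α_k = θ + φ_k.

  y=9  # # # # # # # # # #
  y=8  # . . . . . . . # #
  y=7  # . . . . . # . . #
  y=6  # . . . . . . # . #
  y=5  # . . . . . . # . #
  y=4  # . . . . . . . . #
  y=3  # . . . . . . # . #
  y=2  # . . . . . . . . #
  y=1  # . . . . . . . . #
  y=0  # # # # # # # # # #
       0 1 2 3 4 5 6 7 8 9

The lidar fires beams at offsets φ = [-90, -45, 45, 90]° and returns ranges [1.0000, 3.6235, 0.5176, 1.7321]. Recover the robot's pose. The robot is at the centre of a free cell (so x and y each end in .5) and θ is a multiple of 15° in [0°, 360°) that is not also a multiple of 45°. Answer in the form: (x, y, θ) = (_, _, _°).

Enumerate (i+0.5, j+0.5, θ) over the 59 free cells and 16 admissible headings. For each, cast all 4 beams and compare to the given ranges.
  (7.5, 4.5, 105°): beam 1 = 1.5529 ≠ 1.0000 ✗
  (5.5, 5.5, 255°): beam 1 = 4.6587 ≠ 1.0000 ✗
  (7.5, 1.5, 285°): beam 1 = 1.9319 ≠ 1.0000 ✗
  (1.5, 3.5, 75°): beam 1 = 7.7646 ≠ 1.0000 ✗
  (6.5, 3.5, 15°): beam 1 = 2.5882 ≠ 1.0000 ✗
  …
  (8.5, 5.5, 150°): r_1=1.0000, r_2=3.6235, r_3=0.5176, r_4=1.7321 — all match ✓
Unique over the lattice → pose = (8.5, 5.5, 150°).

(x, y, θ) = (8.5, 5.5, 150°)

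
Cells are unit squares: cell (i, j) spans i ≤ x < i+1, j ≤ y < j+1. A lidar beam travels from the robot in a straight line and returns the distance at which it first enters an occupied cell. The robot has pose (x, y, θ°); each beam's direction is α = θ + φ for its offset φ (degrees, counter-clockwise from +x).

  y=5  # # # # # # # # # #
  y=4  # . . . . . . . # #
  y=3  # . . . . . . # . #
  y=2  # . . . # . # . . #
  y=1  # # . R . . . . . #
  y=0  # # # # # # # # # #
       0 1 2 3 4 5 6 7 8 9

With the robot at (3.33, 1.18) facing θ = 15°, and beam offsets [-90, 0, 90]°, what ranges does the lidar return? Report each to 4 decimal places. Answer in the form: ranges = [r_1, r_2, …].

beam 1: φ=-90°, α=285°
  direction (0.2588, -0.9659); cell (3,1); t to first gridline: x 2.5887, y 0.1863 (then +3.8637 / +1.0353)
    (3,0) via y @ 0.1863  # hit
  → r_1 = 0.1863
beam 2: φ=0°, α=15°
  direction (0.9659, 0.2588); cell (3,1); t to first gridline: x 0.6936, y 3.1682 (then +1.0353 / +3.8637)
    (4,1) via x @ 0.6936
    (5,1) via x @ 1.7289
    (6,1) via x @ 2.7642
    (6,2) via y @ 3.1682  # hit
  → r_2 = 3.1682
beam 3: φ=90°, α=105°
  direction (-0.2588, 0.9659); cell (3,1); t to first gridline: x 1.2750, y 0.8489 (then +3.8637 / +1.0353)
    (3,2) via y @ 0.8489
    (2,2) via x @ 1.2750
    (2,3) via y @ 1.8842
    (2,4) via y @ 2.9195
    (2,5) via y @ 3.9548  # hit
  → r_3 = 3.9548

ranges = [0.1863, 3.1682, 3.9548]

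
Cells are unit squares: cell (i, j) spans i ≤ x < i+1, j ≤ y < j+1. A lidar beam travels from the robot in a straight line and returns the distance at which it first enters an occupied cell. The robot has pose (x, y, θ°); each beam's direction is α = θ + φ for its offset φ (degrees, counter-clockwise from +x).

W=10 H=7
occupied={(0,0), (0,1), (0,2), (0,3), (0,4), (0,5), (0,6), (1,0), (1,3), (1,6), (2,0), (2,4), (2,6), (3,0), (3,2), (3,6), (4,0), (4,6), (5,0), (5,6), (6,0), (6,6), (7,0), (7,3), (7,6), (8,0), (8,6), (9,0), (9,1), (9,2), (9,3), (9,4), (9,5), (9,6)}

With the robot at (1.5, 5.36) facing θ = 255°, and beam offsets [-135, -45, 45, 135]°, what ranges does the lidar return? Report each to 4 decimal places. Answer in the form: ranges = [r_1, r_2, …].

beam 1: φ=-135°, α=120°
  cosα=-0.5000 sinα=0.8660 | (1,5) | tMaxX 1.0000 tMaxY 0.7390 | tΔX 2.0000 tΔY 1.1547
    t=0.7390 [y] (1,6) — stop
  → r_1 = 0.7390
beam 2: φ=-45°, α=210°
  cosα=-0.8660 sinα=-0.5000 | (1,5) | tMaxX 0.5774 tMaxY 0.7200 | tΔX 1.1547 tΔY 2.0000
    t=0.5774 [x] (0,5) — stop
  → r_2 = 0.5774
beam 3: φ=45°, α=300°
  cosα=0.5000 sinα=-0.8660 | (1,5) | tMaxX 1.0000 tMaxY 0.4157 | tΔX 2.0000 tΔY 1.1547
    t=0.4157 [y] (1,4)
    t=1.0000 [x] (2,4) — stop
  → r_3 = 1.0000
beam 4: φ=135°, α=30°
  cosα=0.8660 sinα=0.5000 | (1,5) | tMaxX 0.5774 tMaxY 1.2800 | tΔX 1.1547 tΔY 2.0000
    t=0.5774 [x] (2,5)
    t=1.2800 [y] (2,6) — stop
  → r_4 = 1.2800

ranges = [0.7390, 0.5774, 1.0000, 1.2800]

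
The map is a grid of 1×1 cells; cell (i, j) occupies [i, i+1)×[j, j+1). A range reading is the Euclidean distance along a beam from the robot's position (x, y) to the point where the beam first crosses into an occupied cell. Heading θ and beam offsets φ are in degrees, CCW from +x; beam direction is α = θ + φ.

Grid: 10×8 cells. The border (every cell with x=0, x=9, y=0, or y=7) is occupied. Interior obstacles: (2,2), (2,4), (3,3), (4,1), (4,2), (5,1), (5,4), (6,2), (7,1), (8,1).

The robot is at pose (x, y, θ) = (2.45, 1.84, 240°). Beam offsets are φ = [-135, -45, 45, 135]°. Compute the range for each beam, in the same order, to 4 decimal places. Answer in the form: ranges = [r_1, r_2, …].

beam 1: φ=-135°, α=105°
  direction (-0.2588, 0.9659); cell (2,1); t to first gridline: x 1.7387, y 0.1656 (then +3.8637 / +1.0353)
    (2,2) via y @ 0.1656  # hit
  → r_1 = 0.1656
beam 2: φ=-45°, α=195°
  direction (-0.9659, -0.2588); cell (2,1); t to first gridline: x 0.4659, y 3.2455 (then +1.0353 / +3.8637)
    (1,1) via x @ 0.4659
    (0,1) via x @ 1.5012  # hit
  → r_2 = 1.5012
beam 3: φ=45°, α=285°
  direction (0.2588, -0.9659); cell (2,1); t to first gridline: x 2.1250, y 0.8696 (then +3.8637 / +1.0353)
    (2,0) via y @ 0.8696  # hit
  → r_3 = 0.8696
beam 4: φ=135°, α=15°
  direction (0.9659, 0.2588); cell (2,1); t to first gridline: x 0.5694, y 0.6182 (then +1.0353 / +3.8637)
    (3,1) via x @ 0.5694
    (3,2) via y @ 0.6182
    (4,2) via x @ 1.6047  # hit
  → r_4 = 1.6047

ranges = [0.1656, 1.5012, 0.8696, 1.6047]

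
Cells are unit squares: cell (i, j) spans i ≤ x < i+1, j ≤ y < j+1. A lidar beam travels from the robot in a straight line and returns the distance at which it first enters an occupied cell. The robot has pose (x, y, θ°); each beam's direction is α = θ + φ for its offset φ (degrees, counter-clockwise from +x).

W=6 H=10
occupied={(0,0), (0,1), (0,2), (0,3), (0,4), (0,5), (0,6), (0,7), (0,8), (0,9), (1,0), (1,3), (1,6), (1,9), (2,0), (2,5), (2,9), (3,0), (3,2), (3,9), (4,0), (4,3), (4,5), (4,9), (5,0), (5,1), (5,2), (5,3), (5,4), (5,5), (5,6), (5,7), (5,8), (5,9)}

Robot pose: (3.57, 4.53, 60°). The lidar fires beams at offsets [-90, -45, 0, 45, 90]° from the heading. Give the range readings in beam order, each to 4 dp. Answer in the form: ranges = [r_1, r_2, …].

ranges = [1.0600, 1.4804, 0.8600, 4.6277, 0.9400]

beam 1: φ=-90°, α=330°
  d=(0.8660,-0.5000)  start (3,4)  tX=0.4965 tY=1.0600  stride 1/|dx|=1.1547 1/|dy|=2.0000
    cross x-line → (4,4), t=0.4965
    cross y-line → (4,3), t=1.0600 (wall)
  → r_1 = 1.0600
beam 2: φ=-45°, α=15°
  d=(0.9659,0.2588)  start (3,4)  tX=0.4452 tY=1.8159  stride 1/|dx|=1.0353 1/|dy|=3.8637
    cross x-line → (4,4), t=0.4452
    cross x-line → (5,4), t=1.4804 (wall)
  → r_2 = 1.4804
beam 3: φ=0°, α=60°
  d=(0.5000,0.8660)  start (3,4)  tX=0.8600 tY=0.5427  stride 1/|dx|=2.0000 1/|dy|=1.1547
    cross y-line → (3,5), t=0.5427
    cross x-line → (4,5), t=0.8600 (wall)
  → r_3 = 0.8600
beam 4: φ=45°, α=105°
  d=(-0.2588,0.9659)  start (3,4)  tX=2.2023 tY=0.4866  stride 1/|dx|=3.8637 1/|dy|=1.0353
    cross y-line → (3,5), t=0.4866
    cross y-line → (3,6), t=1.5219
    cross x-line → (2,6), t=2.2023
    cross y-line → (2,7), t=2.5571
    cross y-line → (2,8), t=3.5924
    cross y-line → (2,9), t=4.6277 (wall)
  → r_4 = 4.6277
beam 5: φ=90°, α=150°
  d=(-0.8660,0.5000)  start (3,4)  tX=0.6582 tY=0.9400  stride 1/|dx|=1.1547 1/|dy|=2.0000
    cross x-line → (2,4), t=0.6582
    cross y-line → (2,5), t=0.9400 (wall)
  → r_5 = 0.9400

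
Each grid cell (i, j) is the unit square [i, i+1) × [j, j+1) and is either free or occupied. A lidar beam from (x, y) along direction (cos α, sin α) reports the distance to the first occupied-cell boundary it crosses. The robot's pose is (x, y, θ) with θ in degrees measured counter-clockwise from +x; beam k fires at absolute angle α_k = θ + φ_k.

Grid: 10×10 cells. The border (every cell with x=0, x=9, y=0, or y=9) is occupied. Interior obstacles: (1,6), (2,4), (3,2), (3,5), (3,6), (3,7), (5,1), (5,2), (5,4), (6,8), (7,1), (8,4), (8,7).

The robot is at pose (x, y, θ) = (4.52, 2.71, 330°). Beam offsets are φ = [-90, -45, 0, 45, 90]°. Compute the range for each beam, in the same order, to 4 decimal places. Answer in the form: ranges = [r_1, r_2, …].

beam 1: φ=-90°, α=240°
  cosα=-0.5000 sinα=-0.8660 | (4,2) | tMaxX 1.0400 tMaxY 0.8198 | tΔX 2.0000 tΔY 1.1547
    t=0.8198 [y] (4,1)
    t=1.0400 [x] (3,1)
    t=1.9745 [y] (3,0) — stop
  → r_1 = 1.9745
beam 2: φ=-45°, α=285°
  cosα=0.2588 sinα=-0.9659 | (4,2) | tMaxX 1.8546 tMaxY 0.7350 | tΔX 3.8637 tΔY 1.0353
    t=0.7350 [y] (4,1)
    t=1.7703 [y] (4,0) — stop
  → r_2 = 1.7703
beam 3: φ=0°, α=330°
  cosα=0.8660 sinα=-0.5000 | (4,2) | tMaxX 0.5543 tMaxY 1.4200 | tΔX 1.1547 tΔY 2.0000
    t=0.5543 [x] (5,2) — stop
  → r_3 = 0.5543
beam 4: φ=45°, α=15°
  cosα=0.9659 sinα=0.2588 | (4,2) | tMaxX 0.4969 tMaxY 1.1205 | tΔX 1.0353 tΔY 3.8637
    t=0.4969 [x] (5,2) — stop
  → r_4 = 0.4969
beam 5: φ=90°, α=60°
  cosα=0.5000 sinα=0.8660 | (4,2) | tMaxX 0.9600 tMaxY 0.3349 | tΔX 2.0000 tΔY 1.1547
    t=0.3349 [y] (4,3)
    t=0.9600 [x] (5,3)
    t=1.4896 [y] (5,4) — stop
  → r_5 = 1.4896

ranges = [1.9745, 1.7703, 0.5543, 0.4969, 1.4896]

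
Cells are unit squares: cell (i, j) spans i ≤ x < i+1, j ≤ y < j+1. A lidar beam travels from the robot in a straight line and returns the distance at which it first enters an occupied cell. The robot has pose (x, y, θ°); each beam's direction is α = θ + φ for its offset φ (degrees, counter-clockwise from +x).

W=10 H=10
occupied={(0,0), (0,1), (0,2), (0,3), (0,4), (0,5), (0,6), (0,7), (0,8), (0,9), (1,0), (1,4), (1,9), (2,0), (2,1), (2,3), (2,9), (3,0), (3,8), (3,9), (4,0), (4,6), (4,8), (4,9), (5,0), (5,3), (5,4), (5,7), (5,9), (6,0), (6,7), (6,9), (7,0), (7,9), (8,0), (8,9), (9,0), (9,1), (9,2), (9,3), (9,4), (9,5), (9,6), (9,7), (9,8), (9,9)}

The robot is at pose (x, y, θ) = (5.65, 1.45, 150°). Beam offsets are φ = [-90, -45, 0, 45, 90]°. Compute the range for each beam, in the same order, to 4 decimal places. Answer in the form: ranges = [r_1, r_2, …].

ranges = [6.7000, 1.6047, 3.1000, 1.7387, 0.5196]

beam 1: φ=-90°, α=60°
  direction (0.5000, 0.8660); cell (5,1); t to first gridline: x 0.7000, y 0.6351 (then +2.0000 / +1.1547)
    (5,2) via y @ 0.6351
    (6,2) via x @ 0.7000
    (6,3) via y @ 1.7898
    (7,3) via x @ 2.7000
    (7,4) via y @ 2.9445
    (7,5) via y @ 4.0992
    (8,5) via x @ 4.7000
    (8,6) via y @ 5.2539
    (8,7) via y @ 6.4086
    (9,7) via x @ 6.7000  # hit
  → r_1 = 6.7000
beam 2: φ=-45°, α=105°
  direction (-0.2588, 0.9659); cell (5,1); t to first gridline: x 2.5114, y 0.5694 (then +3.8637 / +1.0353)
    (5,2) via y @ 0.5694
    (5,3) via y @ 1.6047  # hit
  → r_2 = 1.6047
beam 3: φ=0°, α=150°
  direction (-0.8660, 0.5000); cell (5,1); t to first gridline: x 0.7506, y 1.1000 (then +1.1547 / +2.0000)
    (4,1) via x @ 0.7506
    (4,2) via y @ 1.1000
    (3,2) via x @ 1.9053
    (2,2) via x @ 3.0600
    (2,3) via y @ 3.1000  # hit
  → r_3 = 3.1000
beam 4: φ=45°, α=195°
  direction (-0.9659, -0.2588); cell (5,1); t to first gridline: x 0.6729, y 1.7387 (then +1.0353 / +3.8637)
    (4,1) via x @ 0.6729
    (3,1) via x @ 1.7082
    (3,0) via y @ 1.7387  # hit
  → r_4 = 1.7387
beam 5: φ=90°, α=240°
  direction (-0.5000, -0.8660); cell (5,1); t to first gridline: x 1.3000, y 0.5196 (then +2.0000 / +1.1547)
    (5,0) via y @ 0.5196  # hit
  → r_5 = 0.5196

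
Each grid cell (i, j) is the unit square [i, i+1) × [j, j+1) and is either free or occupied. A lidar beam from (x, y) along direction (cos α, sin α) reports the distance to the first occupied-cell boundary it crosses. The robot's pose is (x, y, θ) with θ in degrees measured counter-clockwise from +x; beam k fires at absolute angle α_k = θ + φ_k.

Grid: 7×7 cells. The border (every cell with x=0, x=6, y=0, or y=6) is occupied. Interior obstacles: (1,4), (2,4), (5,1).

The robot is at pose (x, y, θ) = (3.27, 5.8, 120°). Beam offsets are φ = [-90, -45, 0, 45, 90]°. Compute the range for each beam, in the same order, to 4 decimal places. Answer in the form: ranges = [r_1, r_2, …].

beam 1: φ=-90°, α=30°
  d=(0.8660,0.5000)  start (3,5)  tX=0.8429 tY=0.4000  stride 1/|dx|=1.1547 1/|dy|=2.0000
    cross y-line → (3,6), t=0.4000 (wall)
  → r_1 = 0.4000
beam 2: φ=-45°, α=75°
  d=(0.2588,0.9659)  start (3,5)  tX=2.8205 tY=0.2071  stride 1/|dx|=3.8637 1/|dy|=1.0353
    cross y-line → (3,6), t=0.2071 (wall)
  → r_2 = 0.2071
beam 3: φ=0°, α=120°
  d=(-0.5000,0.8660)  start (3,5)  tX=0.5400 tY=0.2309  stride 1/|dx|=2.0000 1/|dy|=1.1547
    cross y-line → (3,6), t=0.2309 (wall)
  → r_3 = 0.2309
beam 4: φ=45°, α=165°
  d=(-0.9659,0.2588)  start (3,5)  tX=0.2795 tY=0.7727  stride 1/|dx|=1.0353 1/|dy|=3.8637
    cross x-line → (2,5), t=0.2795
    cross y-line → (2,6), t=0.7727 (wall)
  → r_4 = 0.7727
beam 5: φ=90°, α=210°
  d=(-0.8660,-0.5000)  start (3,5)  tX=0.3118 tY=1.6000  stride 1/|dx|=1.1547 1/|dy|=2.0000
    cross x-line → (2,5), t=0.3118
    cross x-line → (1,5), t=1.4665
    cross y-line → (1,4), t=1.6000 (wall)
  → r_5 = 1.6000

ranges = [0.4000, 0.2071, 0.2309, 0.7727, 1.6000]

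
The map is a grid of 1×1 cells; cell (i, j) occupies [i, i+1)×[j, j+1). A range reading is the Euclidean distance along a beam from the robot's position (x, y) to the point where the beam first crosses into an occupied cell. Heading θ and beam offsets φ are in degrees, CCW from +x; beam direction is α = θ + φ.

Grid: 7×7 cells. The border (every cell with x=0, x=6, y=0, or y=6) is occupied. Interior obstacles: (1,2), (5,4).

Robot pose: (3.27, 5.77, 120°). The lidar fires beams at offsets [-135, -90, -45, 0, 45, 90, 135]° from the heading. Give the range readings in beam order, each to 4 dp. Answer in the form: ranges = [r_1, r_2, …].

beam 1: φ=-135°, α=345°
  direction (0.9659, -0.2588); cell (3,5); t to first gridline: x 0.7558, y 2.9751 (then +1.0353 / +3.8637)
    (4,5) via x @ 0.7558
    (5,5) via x @ 1.7910
    (6,5) via x @ 2.8263  # hit
  → r_1 = 2.8263
beam 2: φ=-90°, α=30°
  direction (0.8660, 0.5000); cell (3,5); t to first gridline: x 0.8429, y 0.4600 (then +1.1547 / +2.0000)
    (3,6) via y @ 0.4600  # hit
  → r_2 = 0.4600
beam 3: φ=-45°, α=75°
  direction (0.2588, 0.9659); cell (3,5); t to first gridline: x 2.8205, y 0.2381 (then +3.8637 / +1.0353)
    (3,6) via y @ 0.2381  # hit
  → r_3 = 0.2381
beam 4: φ=0°, α=120°
  direction (-0.5000, 0.8660); cell (3,5); t to first gridline: x 0.5400, y 0.2656 (then +2.0000 / +1.1547)
    (3,6) via y @ 0.2656  # hit
  → r_4 = 0.2656
beam 5: φ=45°, α=165°
  direction (-0.9659, 0.2588); cell (3,5); t to first gridline: x 0.2795, y 0.8887 (then +1.0353 / +3.8637)
    (2,5) via x @ 0.2795
    (2,6) via y @ 0.8887  # hit
  → r_5 = 0.8887
beam 6: φ=90°, α=210°
  direction (-0.8660, -0.5000); cell (3,5); t to first gridline: x 0.3118, y 1.5400 (then +1.1547 / +2.0000)
    (2,5) via x @ 0.3118
    (1,5) via x @ 1.4665
    (1,4) via y @ 1.5400
    (0,4) via x @ 2.6212  # hit
  → r_6 = 2.6212
beam 7: φ=135°, α=255°
  direction (-0.2588, -0.9659); cell (3,5); t to first gridline: x 1.0432, y 0.7972 (then +3.8637 / +1.0353)
    (3,4) via y @ 0.7972
    (2,4) via x @ 1.0432
    (2,3) via y @ 1.8324
    (2,2) via y @ 2.8677
    (2,1) via y @ 3.9030
    (1,1) via x @ 4.9069
    (1,0) via y @ 4.9383  # hit
  → r_7 = 4.9383

ranges = [2.8263, 0.4600, 0.2381, 0.2656, 0.8887, 2.6212, 4.9383]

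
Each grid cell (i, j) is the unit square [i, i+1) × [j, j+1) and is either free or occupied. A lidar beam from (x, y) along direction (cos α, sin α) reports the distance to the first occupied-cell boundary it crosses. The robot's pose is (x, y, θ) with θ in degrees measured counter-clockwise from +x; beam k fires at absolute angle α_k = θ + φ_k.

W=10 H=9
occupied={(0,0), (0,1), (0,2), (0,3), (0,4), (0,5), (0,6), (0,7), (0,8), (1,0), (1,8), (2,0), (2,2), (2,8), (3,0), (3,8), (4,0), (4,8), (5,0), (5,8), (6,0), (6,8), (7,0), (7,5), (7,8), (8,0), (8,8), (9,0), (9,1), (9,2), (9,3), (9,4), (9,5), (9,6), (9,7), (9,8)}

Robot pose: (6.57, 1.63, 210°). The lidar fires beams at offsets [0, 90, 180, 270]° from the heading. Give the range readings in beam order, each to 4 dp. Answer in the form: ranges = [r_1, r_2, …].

beam 1: φ=0°, α=210°
  d=(-0.8660,-0.5000)  start (6,1)  tX=0.6582 tY=1.2600  stride 1/|dx|=1.1547 1/|dy|=2.0000
    cross x-line → (5,1), t=0.6582
    cross y-line → (5,0), t=1.2600 (wall)
  → r_1 = 1.2600
beam 2: φ=90°, α=300°
  d=(0.5000,-0.8660)  start (6,1)  tX=0.8600 tY=0.7275  stride 1/|dx|=2.0000 1/|dy|=1.1547
    cross y-line → (6,0), t=0.7275 (wall)
  → r_2 = 0.7275
beam 3: φ=180°, α=30°
  d=(0.8660,0.5000)  start (6,1)  tX=0.4965 tY=0.7400  stride 1/|dx|=1.1547 1/|dy|=2.0000
    cross x-line → (7,1), t=0.4965
    cross y-line → (7,2), t=0.7400
    cross x-line → (8,2), t=1.6512
    cross y-line → (8,3), t=2.7400
    cross x-line → (9,3), t=2.8059 (wall)
  → r_3 = 2.8059
beam 4: φ=270°, α=120°
  d=(-0.5000,0.8660)  start (6,1)  tX=1.1400 tY=0.4272  stride 1/|dx|=2.0000 1/|dy|=1.1547
    cross y-line → (6,2), t=0.4272
    cross x-line → (5,2), t=1.1400
    cross y-line → (5,3), t=1.5819
    cross y-line → (5,4), t=2.7366
    cross x-line → (4,4), t=3.1400
    cross y-line → (4,5), t=3.8913
    cross y-line → (4,6), t=5.0460
    cross x-line → (3,6), t=5.1400
    cross y-line → (3,7), t=6.2007
    cross x-line → (2,7), t=7.1400
    cross y-line → (2,8), t=7.3554 (wall)
  → r_4 = 7.3554

ranges = [1.2600, 0.7275, 2.8059, 7.3554]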